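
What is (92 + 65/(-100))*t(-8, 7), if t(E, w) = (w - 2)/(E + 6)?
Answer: -1827/8 ≈ -228.38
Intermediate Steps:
t(E, w) = (-2 + w)/(6 + E)
(92 + 65/(-100))*t(-8, 7) = (92 + 65/(-100))*((-2 + 7)/(6 - 8)) = (92 + 65*(-1/100))*(5/(-2)) = (92 - 13/20)*(-½*5) = (1827/20)*(-5/2) = -1827/8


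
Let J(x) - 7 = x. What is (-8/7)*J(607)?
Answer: -4912/7 ≈ -701.71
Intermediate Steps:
J(x) = 7 + x
(-8/7)*J(607) = (-8/7)*(7 + 607) = -8*⅐*614 = -8/7*614 = -4912/7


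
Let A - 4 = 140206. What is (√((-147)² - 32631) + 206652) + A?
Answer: 346862 + I*√11022 ≈ 3.4686e+5 + 104.99*I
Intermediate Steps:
A = 140210 (A = 4 + 140206 = 140210)
(√((-147)² - 32631) + 206652) + A = (√((-147)² - 32631) + 206652) + 140210 = (√(21609 - 32631) + 206652) + 140210 = (√(-11022) + 206652) + 140210 = (I*√11022 + 206652) + 140210 = (206652 + I*√11022) + 140210 = 346862 + I*√11022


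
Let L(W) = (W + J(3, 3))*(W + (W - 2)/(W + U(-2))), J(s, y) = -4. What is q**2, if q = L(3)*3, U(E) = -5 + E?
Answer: 1089/16 ≈ 68.063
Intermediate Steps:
L(W) = (-4 + W)*(W + (-2 + W)/(-7 + W)) (L(W) = (W - 4)*(W + (W - 2)/(W + (-5 - 2))) = (-4 + W)*(W + (-2 + W)/(W - 7)) = (-4 + W)*(W + (-2 + W)/(-7 + W)))
q = -33/4 (q = ((8 + 3**3 - 10*3**2 + 22*3)/(-7 + 3))*3 = ((8 + 27 - 10*9 + 66)/(-4))*3 = -(8 + 27 - 90 + 66)/4*3 = -1/4*11*3 = -11/4*3 = -33/4 ≈ -8.2500)
q**2 = (-33/4)**2 = 1089/16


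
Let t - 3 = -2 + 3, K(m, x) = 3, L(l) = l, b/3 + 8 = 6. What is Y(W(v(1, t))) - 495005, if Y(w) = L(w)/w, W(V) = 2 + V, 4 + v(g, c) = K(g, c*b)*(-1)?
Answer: -495004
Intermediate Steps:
b = -6 (b = -24 + 3*6 = -24 + 18 = -6)
t = 4 (t = 3 + (-2 + 3) = 3 + 1 = 4)
v(g, c) = -7 (v(g, c) = -4 + 3*(-1) = -4 - 3 = -7)
Y(w) = 1 (Y(w) = w/w = 1)
Y(W(v(1, t))) - 495005 = 1 - 495005 = -495004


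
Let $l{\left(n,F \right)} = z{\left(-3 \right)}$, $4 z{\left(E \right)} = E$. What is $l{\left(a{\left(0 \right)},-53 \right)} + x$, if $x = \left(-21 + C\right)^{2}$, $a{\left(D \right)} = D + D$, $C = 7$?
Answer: $\frac{781}{4} \approx 195.25$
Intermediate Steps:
$z{\left(E \right)} = \frac{E}{4}$
$a{\left(D \right)} = 2 D$
$l{\left(n,F \right)} = - \frac{3}{4}$ ($l{\left(n,F \right)} = \frac{1}{4} \left(-3\right) = - \frac{3}{4}$)
$x = 196$ ($x = \left(-21 + 7\right)^{2} = \left(-14\right)^{2} = 196$)
$l{\left(a{\left(0 \right)},-53 \right)} + x = - \frac{3}{4} + 196 = \frac{781}{4}$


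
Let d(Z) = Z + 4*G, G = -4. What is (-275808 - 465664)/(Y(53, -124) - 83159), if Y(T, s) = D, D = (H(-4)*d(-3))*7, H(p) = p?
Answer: 741472/82627 ≈ 8.9737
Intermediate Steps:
d(Z) = -16 + Z (d(Z) = Z + 4*(-4) = Z - 16 = -16 + Z)
D = 532 (D = -4*(-16 - 3)*7 = -4*(-19)*7 = 76*7 = 532)
Y(T, s) = 532
(-275808 - 465664)/(Y(53, -124) - 83159) = (-275808 - 465664)/(532 - 83159) = -741472/(-82627) = -741472*(-1/82627) = 741472/82627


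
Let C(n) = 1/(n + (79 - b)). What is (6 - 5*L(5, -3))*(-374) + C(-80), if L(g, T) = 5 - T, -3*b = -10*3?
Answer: 139875/11 ≈ 12716.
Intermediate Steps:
b = 10 (b = -(-10)*3/3 = -⅓*(-30) = 10)
C(n) = 1/(69 + n) (C(n) = 1/(n + (79 - 1*10)) = 1/(n + (79 - 10)) = 1/(n + 69) = 1/(69 + n))
(6 - 5*L(5, -3))*(-374) + C(-80) = (6 - 5*(5 - 1*(-3)))*(-374) + 1/(69 - 80) = (6 - 5*(5 + 3))*(-374) + 1/(-11) = (6 - 5*8)*(-374) - 1/11 = (6 - 40)*(-374) - 1/11 = -34*(-374) - 1/11 = 12716 - 1/11 = 139875/11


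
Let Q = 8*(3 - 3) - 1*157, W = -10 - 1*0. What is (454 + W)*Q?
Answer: -69708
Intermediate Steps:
W = -10 (W = -10 + 0 = -10)
Q = -157 (Q = 8*0 - 157 = 0 - 157 = -157)
(454 + W)*Q = (454 - 10)*(-157) = 444*(-157) = -69708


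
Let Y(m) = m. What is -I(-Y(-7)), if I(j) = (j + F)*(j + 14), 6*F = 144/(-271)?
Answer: -39333/271 ≈ -145.14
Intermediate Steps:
F = -24/271 (F = (144/(-271))/6 = (144*(-1/271))/6 = (⅙)*(-144/271) = -24/271 ≈ -0.088561)
I(j) = (14 + j)*(-24/271 + j) (I(j) = (j - 24/271)*(j + 14) = (-24/271 + j)*(14 + j) = (14 + j)*(-24/271 + j))
-I(-Y(-7)) = -(-336/271 + (-1*(-7))² + 3770*(-1*(-7))/271) = -(-336/271 + 7² + (3770/271)*7) = -(-336/271 + 49 + 26390/271) = -1*39333/271 = -39333/271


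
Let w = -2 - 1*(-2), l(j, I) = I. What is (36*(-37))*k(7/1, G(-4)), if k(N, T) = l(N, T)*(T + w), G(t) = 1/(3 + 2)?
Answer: -1332/25 ≈ -53.280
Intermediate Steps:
w = 0 (w = -2 + 2 = 0)
G(t) = ⅕ (G(t) = 1/5 = ⅕)
k(N, T) = T² (k(N, T) = T*(T + 0) = T*T = T²)
(36*(-37))*k(7/1, G(-4)) = (36*(-37))*(⅕)² = -1332*1/25 = -1332/25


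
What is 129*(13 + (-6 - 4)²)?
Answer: 14577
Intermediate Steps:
129*(13 + (-6 - 4)²) = 129*(13 + (-10)²) = 129*(13 + 100) = 129*113 = 14577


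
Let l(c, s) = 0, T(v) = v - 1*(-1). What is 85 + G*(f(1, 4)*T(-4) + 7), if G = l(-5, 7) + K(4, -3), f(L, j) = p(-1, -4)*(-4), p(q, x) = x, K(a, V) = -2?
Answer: 167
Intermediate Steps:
T(v) = 1 + v (T(v) = v + 1 = 1 + v)
f(L, j) = 16 (f(L, j) = -4*(-4) = 16)
G = -2 (G = 0 - 2 = -2)
85 + G*(f(1, 4)*T(-4) + 7) = 85 - 2*(16*(1 - 4) + 7) = 85 - 2*(16*(-3) + 7) = 85 - 2*(-48 + 7) = 85 - 2*(-41) = 85 + 82 = 167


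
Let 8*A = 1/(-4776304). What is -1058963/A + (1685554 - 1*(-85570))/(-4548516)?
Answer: 46012143902139309283/1137129 ≈ 4.0463e+13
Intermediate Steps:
A = -1/38210432 (A = (⅛)/(-4776304) = (⅛)*(-1/4776304) = -1/38210432 ≈ -2.6171e-8)
-1058963/A + (1685554 - 1*(-85570))/(-4548516) = -1058963/(-1/38210432) + (1685554 - 1*(-85570))/(-4548516) = -1058963*(-38210432) + (1685554 + 85570)*(-1/4548516) = 40463433702016 + 1771124*(-1/4548516) = 40463433702016 - 442781/1137129 = 46012143902139309283/1137129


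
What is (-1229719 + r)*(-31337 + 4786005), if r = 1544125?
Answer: 1494896147208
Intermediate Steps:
(-1229719 + r)*(-31337 + 4786005) = (-1229719 + 1544125)*(-31337 + 4786005) = 314406*4754668 = 1494896147208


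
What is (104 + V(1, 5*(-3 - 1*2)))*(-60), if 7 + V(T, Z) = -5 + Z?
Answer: -4020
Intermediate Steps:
V(T, Z) = -12 + Z (V(T, Z) = -7 + (-5 + Z) = -12 + Z)
(104 + V(1, 5*(-3 - 1*2)))*(-60) = (104 + (-12 + 5*(-3 - 1*2)))*(-60) = (104 + (-12 + 5*(-3 - 2)))*(-60) = (104 + (-12 + 5*(-5)))*(-60) = (104 + (-12 - 25))*(-60) = (104 - 37)*(-60) = 67*(-60) = -4020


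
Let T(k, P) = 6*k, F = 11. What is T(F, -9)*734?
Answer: 48444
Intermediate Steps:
T(F, -9)*734 = (6*11)*734 = 66*734 = 48444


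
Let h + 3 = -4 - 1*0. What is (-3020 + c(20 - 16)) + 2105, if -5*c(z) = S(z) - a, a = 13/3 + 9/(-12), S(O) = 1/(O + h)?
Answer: -54853/60 ≈ -914.22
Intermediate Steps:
h = -7 (h = -3 + (-4 - 1*0) = -3 + (-4 + 0) = -3 - 4 = -7)
S(O) = 1/(-7 + O) (S(O) = 1/(O - 7) = 1/(-7 + O))
a = 43/12 (a = 13*(⅓) + 9*(-1/12) = 13/3 - ¾ = 43/12 ≈ 3.5833)
c(z) = 43/60 - 1/(5*(-7 + z)) (c(z) = -(1/(-7 + z) - 1*43/12)/5 = -(1/(-7 + z) - 43/12)/5 = -(-43/12 + 1/(-7 + z))/5 = 43/60 - 1/(5*(-7 + z)))
(-3020 + c(20 - 16)) + 2105 = (-3020 + (-313 + 43*(20 - 16))/(60*(-7 + (20 - 16)))) + 2105 = (-3020 + (-313 + 43*4)/(60*(-7 + 4))) + 2105 = (-3020 + (1/60)*(-313 + 172)/(-3)) + 2105 = (-3020 + (1/60)*(-⅓)*(-141)) + 2105 = (-3020 + 47/60) + 2105 = -181153/60 + 2105 = -54853/60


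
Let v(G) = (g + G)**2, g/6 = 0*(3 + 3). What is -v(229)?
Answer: -52441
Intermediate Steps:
g = 0 (g = 6*(0*(3 + 3)) = 6*(0*6) = 6*0 = 0)
v(G) = G**2 (v(G) = (0 + G)**2 = G**2)
-v(229) = -1*229**2 = -1*52441 = -52441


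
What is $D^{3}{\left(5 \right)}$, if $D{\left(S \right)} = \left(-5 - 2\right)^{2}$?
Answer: $117649$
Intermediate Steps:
$D{\left(S \right)} = 49$ ($D{\left(S \right)} = \left(-5 - 2\right)^{2} = \left(-7\right)^{2} = 49$)
$D^{3}{\left(5 \right)} = 49^{3} = 117649$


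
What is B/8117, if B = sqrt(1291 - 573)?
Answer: sqrt(718)/8117 ≈ 0.0033012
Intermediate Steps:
B = sqrt(718) ≈ 26.796
B/8117 = sqrt(718)/8117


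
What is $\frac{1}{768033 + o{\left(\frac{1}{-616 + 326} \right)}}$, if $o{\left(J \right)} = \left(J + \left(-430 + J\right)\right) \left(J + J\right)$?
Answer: $\frac{21025}{16147956176} \approx 1.302 \cdot 10^{-6}$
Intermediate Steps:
$o{\left(J \right)} = 2 J \left(-430 + 2 J\right)$ ($o{\left(J \right)} = \left(-430 + 2 J\right) 2 J = 2 J \left(-430 + 2 J\right)$)
$\frac{1}{768033 + o{\left(\frac{1}{-616 + 326} \right)}} = \frac{1}{768033 + \frac{4 \left(-215 + \frac{1}{-616 + 326}\right)}{-616 + 326}} = \frac{1}{768033 + \frac{4 \left(-215 + \frac{1}{-290}\right)}{-290}} = \frac{1}{768033 + 4 \left(- \frac{1}{290}\right) \left(-215 - \frac{1}{290}\right)} = \frac{1}{768033 + 4 \left(- \frac{1}{290}\right) \left(- \frac{62351}{290}\right)} = \frac{1}{768033 + \frac{62351}{21025}} = \frac{1}{\frac{16147956176}{21025}} = \frac{21025}{16147956176}$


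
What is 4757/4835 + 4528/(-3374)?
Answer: -2921381/8156645 ≈ -0.35816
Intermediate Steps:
4757/4835 + 4528/(-3374) = 4757*(1/4835) + 4528*(-1/3374) = 4757/4835 - 2264/1687 = -2921381/8156645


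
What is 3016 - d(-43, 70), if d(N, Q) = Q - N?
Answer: 2903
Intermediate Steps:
3016 - d(-43, 70) = 3016 - (70 - 1*(-43)) = 3016 - (70 + 43) = 3016 - 1*113 = 3016 - 113 = 2903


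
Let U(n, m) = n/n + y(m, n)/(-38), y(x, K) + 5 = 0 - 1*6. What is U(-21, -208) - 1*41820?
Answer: -1589111/38 ≈ -41819.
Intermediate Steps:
y(x, K) = -11 (y(x, K) = -5 + (0 - 1*6) = -5 + (0 - 6) = -5 - 6 = -11)
U(n, m) = 49/38 (U(n, m) = n/n - 11/(-38) = 1 - 11*(-1/38) = 1 + 11/38 = 49/38)
U(-21, -208) - 1*41820 = 49/38 - 1*41820 = 49/38 - 41820 = -1589111/38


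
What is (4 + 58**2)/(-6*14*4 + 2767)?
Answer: 3368/2431 ≈ 1.3854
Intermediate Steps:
(4 + 58**2)/(-6*14*4 + 2767) = (4 + 3364)/(-84*4 + 2767) = 3368/(-336 + 2767) = 3368/2431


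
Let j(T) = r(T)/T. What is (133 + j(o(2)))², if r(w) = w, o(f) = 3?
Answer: 17956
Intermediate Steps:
j(T) = 1 (j(T) = T/T = 1)
(133 + j(o(2)))² = (133 + 1)² = 134² = 17956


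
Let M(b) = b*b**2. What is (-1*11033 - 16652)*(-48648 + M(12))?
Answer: 1298980200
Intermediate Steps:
M(b) = b**3
(-1*11033 - 16652)*(-48648 + M(12)) = (-1*11033 - 16652)*(-48648 + 12**3) = (-11033 - 16652)*(-48648 + 1728) = -27685*(-46920) = 1298980200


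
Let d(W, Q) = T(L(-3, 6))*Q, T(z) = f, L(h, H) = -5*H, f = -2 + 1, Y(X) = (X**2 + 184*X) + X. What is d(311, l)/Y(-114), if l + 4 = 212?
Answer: 104/4047 ≈ 0.025698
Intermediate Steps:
l = 208 (l = -4 + 212 = 208)
Y(X) = X**2 + 185*X
f = -1
T(z) = -1
d(W, Q) = -Q
d(311, l)/Y(-114) = (-1*208)/((-114*(185 - 114))) = -208/((-114*71)) = -208/(-8094) = -208*(-1/8094) = 104/4047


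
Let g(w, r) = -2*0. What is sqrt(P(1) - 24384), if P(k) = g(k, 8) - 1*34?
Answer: I*sqrt(24418) ≈ 156.26*I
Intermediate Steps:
g(w, r) = 0
P(k) = -34 (P(k) = 0 - 1*34 = 0 - 34 = -34)
sqrt(P(1) - 24384) = sqrt(-34 - 24384) = sqrt(-24418) = I*sqrt(24418)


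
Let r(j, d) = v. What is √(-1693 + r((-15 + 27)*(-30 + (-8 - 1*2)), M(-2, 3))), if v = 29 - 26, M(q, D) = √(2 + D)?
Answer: 13*I*√10 ≈ 41.11*I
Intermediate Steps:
v = 3
r(j, d) = 3
√(-1693 + r((-15 + 27)*(-30 + (-8 - 1*2)), M(-2, 3))) = √(-1693 + 3) = √(-1690) = 13*I*√10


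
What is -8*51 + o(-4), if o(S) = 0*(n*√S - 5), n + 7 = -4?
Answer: -408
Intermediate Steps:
n = -11 (n = -7 - 4 = -11)
o(S) = 0 (o(S) = 0*(-11*√S - 5) = 0*(-5 - 11*√S) = 0)
-8*51 + o(-4) = -8*51 + 0 = -408 + 0 = -408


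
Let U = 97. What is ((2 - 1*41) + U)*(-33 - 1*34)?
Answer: -3886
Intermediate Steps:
((2 - 1*41) + U)*(-33 - 1*34) = ((2 - 1*41) + 97)*(-33 - 1*34) = ((2 - 41) + 97)*(-33 - 34) = (-39 + 97)*(-67) = 58*(-67) = -3886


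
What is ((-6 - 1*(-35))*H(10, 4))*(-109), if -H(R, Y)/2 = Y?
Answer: 25288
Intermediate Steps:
H(R, Y) = -2*Y
((-6 - 1*(-35))*H(10, 4))*(-109) = ((-6 - 1*(-35))*(-2*4))*(-109) = ((-6 + 35)*(-8))*(-109) = (29*(-8))*(-109) = -232*(-109) = 25288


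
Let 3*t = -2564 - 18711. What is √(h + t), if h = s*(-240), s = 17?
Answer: I*√100545/3 ≈ 105.7*I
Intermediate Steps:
t = -21275/3 (t = (-2564 - 18711)/3 = (⅓)*(-21275) = -21275/3 ≈ -7091.7)
h = -4080 (h = 17*(-240) = -4080)
√(h + t) = √(-4080 - 21275/3) = √(-33515/3) = I*√100545/3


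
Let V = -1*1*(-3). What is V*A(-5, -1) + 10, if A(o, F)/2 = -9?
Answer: -44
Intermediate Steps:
V = 3 (V = -1*(-3) = 3)
A(o, F) = -18 (A(o, F) = 2*(-9) = -18)
V*A(-5, -1) + 10 = 3*(-18) + 10 = -54 + 10 = -44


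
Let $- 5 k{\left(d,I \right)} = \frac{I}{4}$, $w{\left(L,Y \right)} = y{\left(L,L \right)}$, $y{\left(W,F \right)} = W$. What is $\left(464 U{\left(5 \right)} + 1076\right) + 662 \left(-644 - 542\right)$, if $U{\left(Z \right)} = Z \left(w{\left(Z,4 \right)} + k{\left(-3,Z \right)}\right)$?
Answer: $-773036$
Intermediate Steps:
$w{\left(L,Y \right)} = L$
$k{\left(d,I \right)} = - \frac{I}{20}$ ($k{\left(d,I \right)} = - \frac{I \frac{1}{4}}{5} = - \frac{\frac{1}{4} I}{5} = - \frac{I}{20}$)
$U{\left(Z \right)} = \frac{19 Z^{2}}{20}$ ($U{\left(Z \right)} = Z \left(Z - \frac{Z}{20}\right) = Z \frac{19 Z}{20} = \frac{19 Z^{2}}{20}$)
$\left(464 U{\left(5 \right)} + 1076\right) + 662 \left(-644 - 542\right) = \left(464 \frac{19 \cdot 5^{2}}{20} + 1076\right) + 662 \left(-644 - 542\right) = \left(464 \cdot \frac{19}{20} \cdot 25 + 1076\right) + 662 \left(-644 - 542\right) = \left(464 \cdot \frac{95}{4} + 1076\right) + 662 \left(-1186\right) = \left(11020 + 1076\right) - 785132 = 12096 - 785132 = -773036$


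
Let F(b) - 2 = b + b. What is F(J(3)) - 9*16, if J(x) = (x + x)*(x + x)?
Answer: -70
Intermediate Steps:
J(x) = 4*x² (J(x) = (2*x)*(2*x) = 4*x²)
F(b) = 2 + 2*b (F(b) = 2 + (b + b) = 2 + 2*b)
F(J(3)) - 9*16 = (2 + 2*(4*3²)) - 9*16 = (2 + 2*(4*9)) - 144 = (2 + 2*36) - 144 = (2 + 72) - 144 = 74 - 144 = -70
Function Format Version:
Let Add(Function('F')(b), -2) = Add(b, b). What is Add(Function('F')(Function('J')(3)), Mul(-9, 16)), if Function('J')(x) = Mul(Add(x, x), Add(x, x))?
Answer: -70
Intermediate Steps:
Function('J')(x) = Mul(4, Pow(x, 2)) (Function('J')(x) = Mul(Mul(2, x), Mul(2, x)) = Mul(4, Pow(x, 2)))
Function('F')(b) = Add(2, Mul(2, b)) (Function('F')(b) = Add(2, Add(b, b)) = Add(2, Mul(2, b)))
Add(Function('F')(Function('J')(3)), Mul(-9, 16)) = Add(Add(2, Mul(2, Mul(4, Pow(3, 2)))), Mul(-9, 16)) = Add(Add(2, Mul(2, Mul(4, 9))), -144) = Add(Add(2, Mul(2, 36)), -144) = Add(Add(2, 72), -144) = Add(74, -144) = -70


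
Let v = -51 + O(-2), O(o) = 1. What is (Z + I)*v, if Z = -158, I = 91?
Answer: 3350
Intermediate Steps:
v = -50 (v = -51 + 1 = -50)
(Z + I)*v = (-158 + 91)*(-50) = -67*(-50) = 3350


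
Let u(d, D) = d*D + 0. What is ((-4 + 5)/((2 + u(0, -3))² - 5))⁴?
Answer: 1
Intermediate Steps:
u(d, D) = D*d (u(d, D) = D*d + 0 = D*d)
((-4 + 5)/((2 + u(0, -3))² - 5))⁴ = ((-4 + 5)/((2 - 3*0)² - 5))⁴ = (1/((2 + 0)² - 5))⁴ = (1/(2² - 5))⁴ = (1/(4 - 5))⁴ = (1/(-1))⁴ = (1*(-1))⁴ = (-1)⁴ = 1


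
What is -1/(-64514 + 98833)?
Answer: -1/34319 ≈ -2.9138e-5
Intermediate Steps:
-1/(-64514 + 98833) = -1/34319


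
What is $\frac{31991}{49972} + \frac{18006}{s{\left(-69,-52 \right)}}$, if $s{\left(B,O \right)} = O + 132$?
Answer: $\frac{112794389}{499720} \approx 225.72$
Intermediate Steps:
$s{\left(B,O \right)} = 132 + O$
$\frac{31991}{49972} + \frac{18006}{s{\left(-69,-52 \right)}} = \frac{31991}{49972} + \frac{18006}{132 - 52} = 31991 \cdot \frac{1}{49972} + \frac{18006}{80} = \frac{31991}{49972} + 18006 \cdot \frac{1}{80} = \frac{31991}{49972} + \frac{9003}{40} = \frac{112794389}{499720}$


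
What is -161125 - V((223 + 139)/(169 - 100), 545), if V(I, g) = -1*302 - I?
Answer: -11096425/69 ≈ -1.6082e+5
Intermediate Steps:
V(I, g) = -302 - I
-161125 - V((223 + 139)/(169 - 100), 545) = -161125 - (-302 - (223 + 139)/(169 - 100)) = -161125 - (-302 - 362/69) = -161125 - 1*(-21200/69) = -161125 + 21200/69 = -11096425/69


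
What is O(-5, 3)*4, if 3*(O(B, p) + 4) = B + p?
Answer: -56/3 ≈ -18.667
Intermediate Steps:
O(B, p) = -4 + B/3 + p/3 (O(B, p) = -4 + (B + p)/3 = -4 + (B/3 + p/3) = -4 + B/3 + p/3)
O(-5, 3)*4 = (-4 + (1/3)*(-5) + (1/3)*3)*4 = (-4 - 5/3 + 1)*4 = -14/3*4 = -56/3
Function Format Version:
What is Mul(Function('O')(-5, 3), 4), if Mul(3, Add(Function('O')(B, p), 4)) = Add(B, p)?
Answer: Rational(-56, 3) ≈ -18.667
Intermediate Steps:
Function('O')(B, p) = Add(-4, Mul(Rational(1, 3), B), Mul(Rational(1, 3), p)) (Function('O')(B, p) = Add(-4, Mul(Rational(1, 3), Add(B, p))) = Add(-4, Add(Mul(Rational(1, 3), B), Mul(Rational(1, 3), p))) = Add(-4, Mul(Rational(1, 3), B), Mul(Rational(1, 3), p)))
Mul(Function('O')(-5, 3), 4) = Mul(Add(-4, Mul(Rational(1, 3), -5), Mul(Rational(1, 3), 3)), 4) = Mul(Add(-4, Rational(-5, 3), 1), 4) = Mul(Rational(-14, 3), 4) = Rational(-56, 3)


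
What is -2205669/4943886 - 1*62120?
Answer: -102372134663/1647962 ≈ -62120.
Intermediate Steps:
-2205669/4943886 - 1*62120 = -2205669*1/4943886 - 62120 = -735223/1647962 - 62120 = -102372134663/1647962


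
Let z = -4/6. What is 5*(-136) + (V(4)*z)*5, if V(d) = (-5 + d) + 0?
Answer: -2030/3 ≈ -676.67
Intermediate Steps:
V(d) = -5 + d
z = -⅔ (z = -4*⅙ = -⅔ ≈ -0.66667)
5*(-136) + (V(4)*z)*5 = 5*(-136) + ((-5 + 4)*(-⅔))*5 = -680 - 1*(-⅔)*5 = -680 + (⅔)*5 = -680 + 10/3 = -2030/3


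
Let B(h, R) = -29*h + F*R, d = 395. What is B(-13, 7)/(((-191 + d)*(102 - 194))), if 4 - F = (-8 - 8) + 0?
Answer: -517/18768 ≈ -0.027547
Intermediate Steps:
F = 20 (F = 4 - ((-8 - 8) + 0) = 4 - (-16 + 0) = 4 - 1*(-16) = 4 + 16 = 20)
B(h, R) = -29*h + 20*R
B(-13, 7)/(((-191 + d)*(102 - 194))) = (-29*(-13) + 20*7)/(((-191 + 395)*(102 - 194))) = (377 + 140)/((204*(-92))) = 517/(-18768) = 517*(-1/18768) = -517/18768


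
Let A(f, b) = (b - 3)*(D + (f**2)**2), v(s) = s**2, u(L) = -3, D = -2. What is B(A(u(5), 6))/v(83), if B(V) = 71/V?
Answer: 71/1632693 ≈ 4.3486e-5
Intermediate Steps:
A(f, b) = (-3 + b)*(-2 + f**4) (A(f, b) = (b - 3)*(-2 + (f**2)**2) = (-3 + b)*(-2 + f**4))
B(A(u(5), 6))/v(83) = (71/(6 - 3*(-3)**4 - 2*6 + 6*(-3)**4))/(83**2) = (71/(6 - 3*81 - 12 + 6*81))/6889 = (71/(6 - 243 - 12 + 486))*(1/6889) = (71/237)*(1/6889) = 71/1632693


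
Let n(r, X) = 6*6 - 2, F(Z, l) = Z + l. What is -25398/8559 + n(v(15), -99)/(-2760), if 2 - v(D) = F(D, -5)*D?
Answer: -434503/145820 ≈ -2.9797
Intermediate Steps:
v(D) = 2 - D*(-5 + D) (v(D) = 2 - (D - 5)*D = 2 - (-5 + D)*D = 2 - D*(-5 + D))
n(r, X) = 34 (n(r, X) = 36 - 2 = 34)
-25398/8559 + n(v(15), -99)/(-2760) = -25398/8559 + 34/(-2760) = -25398*1/8559 + 34*(-1/2760) = -2822/951 - 17/1380 = -434503/145820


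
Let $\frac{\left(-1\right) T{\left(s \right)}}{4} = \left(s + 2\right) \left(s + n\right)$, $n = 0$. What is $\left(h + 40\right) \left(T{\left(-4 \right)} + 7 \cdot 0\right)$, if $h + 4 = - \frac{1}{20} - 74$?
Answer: $\frac{6088}{5} \approx 1217.6$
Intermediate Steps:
$T{\left(s \right)} = - 4 s \left(2 + s\right)$ ($T{\left(s \right)} = - 4 \left(s + 2\right) \left(s + 0\right) = - 4 \left(2 + s\right) s = - 4 s \left(2 + s\right)$)
$h = - \frac{1561}{20}$ ($h = -4 - \frac{1481}{20} = - \frac{1561}{20} \approx -78.05$)
$\left(h + 40\right) \left(T{\left(-4 \right)} + 7 \cdot 0\right) = \left(- \frac{1561}{20} + 40\right) \left(4 \left(-4\right) \left(-2 - -4\right) + 7 \cdot 0\right) = - \frac{761 \left(4 \left(-4\right) \left(-2 + 4\right) + 0\right)}{20} = - \frac{761 \left(4 \left(-4\right) 2 + 0\right)}{20} = - \frac{761 \left(-32 + 0\right)}{20} = \left(- \frac{761}{20}\right) \left(-32\right) = \frac{6088}{5}$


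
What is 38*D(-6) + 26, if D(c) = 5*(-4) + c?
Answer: -962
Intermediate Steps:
D(c) = -20 + c
38*D(-6) + 26 = 38*(-20 - 6) + 26 = 38*(-26) + 26 = -988 + 26 = -962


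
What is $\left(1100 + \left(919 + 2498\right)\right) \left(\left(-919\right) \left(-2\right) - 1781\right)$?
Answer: $257469$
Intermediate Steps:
$\left(1100 + \left(919 + 2498\right)\right) \left(\left(-919\right) \left(-2\right) - 1781\right) = \left(1100 + 3417\right) \left(1838 - 1781\right) = 4517 \cdot 57 = 257469$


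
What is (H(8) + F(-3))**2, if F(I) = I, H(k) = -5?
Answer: 64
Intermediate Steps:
(H(8) + F(-3))**2 = (-5 - 3)**2 = (-8)**2 = 64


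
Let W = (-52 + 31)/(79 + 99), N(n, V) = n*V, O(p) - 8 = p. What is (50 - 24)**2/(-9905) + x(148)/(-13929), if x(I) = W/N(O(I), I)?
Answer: -12898870818217/188998988374560 ≈ -0.068248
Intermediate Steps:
O(p) = 8 + p
N(n, V) = V*n
W = -21/178 ≈ -0.11798
x(I) = -21/(178*I*(8 + I)) (x(I) = -21*1/(I*(8 + I))/178 = -21/(178*I*(8 + I)))
(50 - 24)**2/(-9905) + x(148)/(-13929) = (50 - 24)**2/(-9905) - 21/178/(148*(8 + 148))/(-13929) = 26**2*(-1/9905) - 21/178*1/148/156*(-1/13929) = 676*(-1/9905) - 21/178*1/148*1/156*(-1/13929) = -676/9905 - 7/1369888*(-1/13929) = -676/9905 + 7/19081169952 = -12898870818217/188998988374560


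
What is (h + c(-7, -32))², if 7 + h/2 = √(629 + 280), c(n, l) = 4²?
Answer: 3640 + 24*√101 ≈ 3881.2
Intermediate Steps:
c(n, l) = 16
h = -14 + 6*√101 (h = -14 + 2*√(629 + 280) = -14 + 2*√909 = -14 + 2*(3*√101) = -14 + 6*√101 ≈ 46.299)
(h + c(-7, -32))² = ((-14 + 6*√101) + 16)² = (2 + 6*√101)²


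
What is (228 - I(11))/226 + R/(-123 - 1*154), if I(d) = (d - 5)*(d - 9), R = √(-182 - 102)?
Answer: 108/113 - 2*I*√71/277 ≈ 0.95575 - 0.060839*I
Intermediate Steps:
R = 2*I*√71 (R = √(-284) = 2*I*√71 ≈ 16.852*I)
I(d) = (-9 + d)*(-5 + d) (I(d) = (-5 + d)*(-9 + d) = (-9 + d)*(-5 + d))
(228 - I(11))/226 + R/(-123 - 1*154) = (228 - (45 + 11² - 14*11))/226 + (2*I*√71)/(-123 - 1*154) = (228 - (45 + 121 - 154))*(1/226) + (2*I*√71)/(-123 - 154) = (228 - 1*12)*(1/226) + (2*I*√71)/(-277) = (228 - 12)*(1/226) + (2*I*√71)*(-1/277) = 216*(1/226) - 2*I*√71/277 = 108/113 - 2*I*√71/277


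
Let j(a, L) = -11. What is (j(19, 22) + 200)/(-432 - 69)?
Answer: -63/167 ≈ -0.37725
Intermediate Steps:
(j(19, 22) + 200)/(-432 - 69) = (-11 + 200)/(-432 - 69) = 189/(-501) = 189*(-1/501) = -63/167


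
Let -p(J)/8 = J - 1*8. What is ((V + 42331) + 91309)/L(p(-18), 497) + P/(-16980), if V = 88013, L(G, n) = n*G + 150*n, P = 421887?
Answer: -11883499737/503530580 ≈ -23.600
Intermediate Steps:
p(J) = 64 - 8*J (p(J) = -8*(J - 1*8) = -8*(J - 8) = -8*(-8 + J) = 64 - 8*J)
L(G, n) = 150*n + G*n (L(G, n) = G*n + 150*n = 150*n + G*n)
((V + 42331) + 91309)/L(p(-18), 497) + P/(-16980) = ((88013 + 42331) + 91309)/((497*(150 + (64 - 8*(-18))))) + 421887/(-16980) = (130344 + 91309)/((497*(150 + (64 + 144)))) + 421887*(-1/16980) = 221653/((497*(150 + 208))) - 140629/5660 = 221653/((497*358)) - 140629/5660 = 221653/177926 - 140629/5660 = -11883499737/503530580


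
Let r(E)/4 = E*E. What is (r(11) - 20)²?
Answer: 215296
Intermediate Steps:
r(E) = 4*E² (r(E) = 4*(E*E) = 4*E²)
(r(11) - 20)² = (4*11² - 20)² = (4*121 - 20)² = (484 - 20)² = 464² = 215296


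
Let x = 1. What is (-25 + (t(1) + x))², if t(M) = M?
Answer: 529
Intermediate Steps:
(-25 + (t(1) + x))² = (-25 + (1 + 1))² = (-25 + 2)² = (-23)² = 529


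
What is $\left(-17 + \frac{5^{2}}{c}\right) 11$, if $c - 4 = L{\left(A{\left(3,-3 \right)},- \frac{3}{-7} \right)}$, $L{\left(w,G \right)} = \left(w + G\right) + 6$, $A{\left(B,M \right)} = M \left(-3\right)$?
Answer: $- \frac{23507}{136} \approx -172.85$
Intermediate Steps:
$A{\left(B,M \right)} = - 3 M$
$L{\left(w,G \right)} = 6 + G + w$ ($L{\left(w,G \right)} = \left(G + w\right) + 6 = 6 + G + w$)
$c = \frac{136}{7}$ ($c = 4 - \left(-15 - \frac{3}{7}\right) = 4 + \left(6 - - \frac{3}{7} + 9\right) = 4 + \left(6 + \frac{3}{7} + 9\right) = 4 + \frac{108}{7} = \frac{136}{7} \approx 19.429$)
$\left(-17 + \frac{5^{2}}{c}\right) 11 = \left(-17 + \frac{5^{2}}{\frac{136}{7}}\right) 11 = \left(-17 + 25 \cdot \frac{7}{136}\right) 11 = \left(-17 + \frac{175}{136}\right) 11 = \left(- \frac{2137}{136}\right) 11 = - \frac{23507}{136}$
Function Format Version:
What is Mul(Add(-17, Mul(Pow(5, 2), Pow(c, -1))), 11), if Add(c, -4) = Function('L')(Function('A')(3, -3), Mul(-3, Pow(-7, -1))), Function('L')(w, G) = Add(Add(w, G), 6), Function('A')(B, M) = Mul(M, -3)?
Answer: Rational(-23507, 136) ≈ -172.85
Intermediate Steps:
Function('A')(B, M) = Mul(-3, M)
Function('L')(w, G) = Add(6, G, w) (Function('L')(w, G) = Add(Add(G, w), 6) = Add(6, G, w))
c = Rational(136, 7) (c = Add(4, Add(6, Mul(-3, Pow(-7, -1)), Mul(-3, -3))) = Add(4, Add(6, Mul(-3, Rational(-1, 7)), 9)) = Add(4, Add(6, Rational(3, 7), 9)) = Add(4, Rational(108, 7)) = Rational(136, 7) ≈ 19.429)
Mul(Add(-17, Mul(Pow(5, 2), Pow(c, -1))), 11) = Mul(Add(-17, Mul(Pow(5, 2), Pow(Rational(136, 7), -1))), 11) = Mul(Add(-17, Mul(25, Rational(7, 136))), 11) = Mul(Add(-17, Rational(175, 136)), 11) = Mul(Rational(-2137, 136), 11) = Rational(-23507, 136)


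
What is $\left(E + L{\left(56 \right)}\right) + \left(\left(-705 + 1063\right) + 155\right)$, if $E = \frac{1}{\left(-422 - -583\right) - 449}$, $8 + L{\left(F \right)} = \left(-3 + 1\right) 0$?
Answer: $\frac{145439}{288} \approx 505.0$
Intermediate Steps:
$L{\left(F \right)} = -8$ ($L{\left(F \right)} = -8 + \left(-3 + 1\right) 0 = -8 - 0 = -8 + 0 = -8$)
$E = - \frac{1}{288}$ ($E = \frac{1}{\left(-422 + 583\right) - 449} = \frac{1}{161 - 449} = \frac{1}{-288} = - \frac{1}{288} \approx -0.0034722$)
$\left(E + L{\left(56 \right)}\right) + \left(\left(-705 + 1063\right) + 155\right) = \left(- \frac{1}{288} - 8\right) + \left(\left(-705 + 1063\right) + 155\right) = - \frac{2305}{288} + \left(358 + 155\right) = - \frac{2305}{288} + 513 = \frac{145439}{288}$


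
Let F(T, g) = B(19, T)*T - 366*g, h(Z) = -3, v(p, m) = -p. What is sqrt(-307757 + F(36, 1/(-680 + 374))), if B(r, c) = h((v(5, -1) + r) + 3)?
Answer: I*sqrt(800753754)/51 ≈ 554.85*I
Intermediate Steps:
B(r, c) = -3
F(T, g) = -366*g - 3*T (F(T, g) = -3*T - 366*g = -366*g - 3*T)
sqrt(-307757 + F(36, 1/(-680 + 374))) = sqrt(-307757 + (-366/(-680 + 374) - 3*36)) = sqrt(-307757 + (-366/(-306) - 108)) = sqrt(-307757 + (-366*(-1/306) - 108)) = sqrt(-307757 + (61/51 - 108)) = sqrt(-307757 - 5447/51) = sqrt(-15701054/51) = I*sqrt(800753754)/51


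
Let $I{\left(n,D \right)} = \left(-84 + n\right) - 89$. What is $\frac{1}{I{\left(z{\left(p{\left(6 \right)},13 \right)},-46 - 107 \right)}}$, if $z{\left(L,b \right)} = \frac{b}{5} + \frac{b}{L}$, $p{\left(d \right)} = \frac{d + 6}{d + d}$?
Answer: $- \frac{5}{787} \approx -0.0063532$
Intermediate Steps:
$p{\left(d \right)} = \frac{6 + d}{2 d}$
$z{\left(L,b \right)} = \frac{b}{5} + \frac{b}{L}$ ($z{\left(L,b \right)} = b \frac{1}{5} + \frac{b}{L} = \frac{b}{5} + \frac{b}{L}$)
$I{\left(n,D \right)} = -173 + n$
$\frac{1}{I{\left(z{\left(p{\left(6 \right)},13 \right)},-46 - 107 \right)}} = \frac{1}{-173 + \left(\frac{1}{5} \cdot 13 + \frac{13}{\frac{1}{2} \cdot \frac{1}{6} \left(6 + 6\right)}\right)} = \frac{1}{-173 + \left(\frac{13}{5} + \frac{13}{\frac{1}{2} \cdot \frac{1}{6} \cdot 12}\right)} = \frac{1}{-173 + \left(\frac{13}{5} + \frac{13}{1}\right)} = \frac{1}{-173 + \left(\frac{13}{5} + 13 \cdot 1\right)} = \frac{1}{-173 + \left(\frac{13}{5} + 13\right)} = \frac{1}{-173 + \frac{78}{5}} = \frac{1}{- \frac{787}{5}} = - \frac{5}{787}$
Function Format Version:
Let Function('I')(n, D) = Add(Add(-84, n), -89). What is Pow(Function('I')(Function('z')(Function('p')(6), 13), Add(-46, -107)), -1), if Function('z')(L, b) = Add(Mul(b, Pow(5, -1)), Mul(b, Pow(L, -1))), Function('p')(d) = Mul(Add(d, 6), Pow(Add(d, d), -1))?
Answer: Rational(-5, 787) ≈ -0.0063532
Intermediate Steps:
Function('p')(d) = Mul(Rational(1, 2), Pow(d, -1), Add(6, d)) (Function('p')(d) = Mul(Add(6, d), Pow(Mul(2, d), -1)) = Mul(Add(6, d), Mul(Rational(1, 2), Pow(d, -1))) = Mul(Rational(1, 2), Pow(d, -1), Add(6, d)))
Function('z')(L, b) = Add(Mul(Rational(1, 5), b), Mul(b, Pow(L, -1))) (Function('z')(L, b) = Add(Mul(b, Rational(1, 5)), Mul(b, Pow(L, -1))) = Add(Mul(Rational(1, 5), b), Mul(b, Pow(L, -1))))
Function('I')(n, D) = Add(-173, n)
Pow(Function('I')(Function('z')(Function('p')(6), 13), Add(-46, -107)), -1) = Pow(Add(-173, Add(Mul(Rational(1, 5), 13), Mul(13, Pow(Mul(Rational(1, 2), Pow(6, -1), Add(6, 6)), -1)))), -1) = Pow(Add(-173, Add(Rational(13, 5), Mul(13, Pow(Mul(Rational(1, 2), Rational(1, 6), 12), -1)))), -1) = Pow(Add(-173, Add(Rational(13, 5), Mul(13, Pow(1, -1)))), -1) = Pow(Add(-173, Add(Rational(13, 5), Mul(13, 1))), -1) = Pow(Add(-173, Add(Rational(13, 5), 13)), -1) = Pow(Add(-173, Rational(78, 5)), -1) = Pow(Rational(-787, 5), -1) = Rational(-5, 787)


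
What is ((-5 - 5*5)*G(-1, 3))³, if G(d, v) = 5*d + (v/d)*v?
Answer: 74088000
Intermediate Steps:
G(d, v) = 5*d + v²/d
((-5 - 5*5)*G(-1, 3))³ = ((-5 - 5*5)*(5*(-1) + 3²/(-1)))³ = ((-5 - 25)*(-5 - 1*9))³ = (-30*(-5 - 9))³ = (-30*(-14))³ = 420³ = 74088000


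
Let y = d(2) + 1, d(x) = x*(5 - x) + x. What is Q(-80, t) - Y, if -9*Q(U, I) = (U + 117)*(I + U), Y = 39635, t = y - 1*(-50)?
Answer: -118646/3 ≈ -39549.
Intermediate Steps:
d(x) = x + x*(5 - x)
y = 9 (y = 2*(6 - 1*2) + 1 = 2*(6 - 2) + 1 = 2*4 + 1 = 8 + 1 = 9)
t = 59 (t = 9 - 1*(-50) = 9 + 50 = 59)
Q(U, I) = -(117 + U)*(I + U)/9 (Q(U, I) = -(U + 117)*(I + U)/9 = -(117 + U)*(I + U)/9)
Q(-80, t) - Y = (-13*59 - 13*(-80) - ⅑*(-80)² - ⅑*59*(-80)) - 1*39635 = (-767 + 1040 - ⅑*6400 + 4720/9) - 39635 = (-767 + 1040 - 6400/9 + 4720/9) - 39635 = 259/3 - 39635 = -118646/3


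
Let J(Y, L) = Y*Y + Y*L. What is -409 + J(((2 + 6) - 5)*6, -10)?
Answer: -265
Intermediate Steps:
J(Y, L) = Y**2 + L*Y
-409 + J(((2 + 6) - 5)*6, -10) = -409 + (((2 + 6) - 5)*6)*(-10 + ((2 + 6) - 5)*6) = -409 + ((8 - 5)*6)*(-10 + (8 - 5)*6) = -409 + (3*6)*(-10 + 3*6) = -409 + 18*(-10 + 18) = -409 + 18*8 = -409 + 144 = -265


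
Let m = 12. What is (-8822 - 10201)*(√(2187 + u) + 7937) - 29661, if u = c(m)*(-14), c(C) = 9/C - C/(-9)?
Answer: -151015212 - 69751*√642/2 ≈ -1.5190e+8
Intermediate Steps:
c(C) = 9/C + C/9 (c(C) = 9/C - C*(-⅑) = 9/C + C/9)
u = -175/6 (u = (9/12 + (⅑)*12)*(-14) = (9*(1/12) + 4/3)*(-14) = (¾ + 4/3)*(-14) = (25/12)*(-14) = -175/6 ≈ -29.167)
(-8822 - 10201)*(√(2187 + u) + 7937) - 29661 = (-8822 - 10201)*(√(2187 - 175/6) + 7937) - 29661 = -19023*(√(12947/6) + 7937) - 29661 = -19023*(11*√642/6 + 7937) - 29661 = -19023*(7937 + 11*√642/6) - 29661 = (-150985551 - 69751*√642/2) - 29661 = -151015212 - 69751*√642/2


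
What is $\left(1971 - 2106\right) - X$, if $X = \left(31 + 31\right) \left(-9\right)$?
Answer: $423$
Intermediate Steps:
$X = -558$ ($X = 62 \left(-9\right) = -558$)
$\left(1971 - 2106\right) - X = \left(1971 - 2106\right) - -558 = \left(1971 - 2106\right) + 558 = -135 + 558 = 423$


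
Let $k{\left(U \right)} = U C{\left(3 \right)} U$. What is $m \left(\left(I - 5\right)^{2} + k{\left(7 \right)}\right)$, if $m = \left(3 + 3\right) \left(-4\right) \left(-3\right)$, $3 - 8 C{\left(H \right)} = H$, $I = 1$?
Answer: $1152$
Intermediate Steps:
$C{\left(H \right)} = \frac{3}{8} - \frac{H}{8}$
$k{\left(U \right)} = 0$ ($k{\left(U \right)} = U \left(\frac{3}{8} - \frac{3}{8}\right) U = U 0 U = 0 U = 0$)
$m = 72$ ($m = 6 \left(-4\right) \left(-3\right) = \left(-24\right) \left(-3\right) = 72$)
$m \left(\left(I - 5\right)^{2} + k{\left(7 \right)}\right) = 72 \left(\left(1 - 5\right)^{2} + 0\right) = 72 \left(\left(-4\right)^{2} + 0\right) = 72 \left(16 + 0\right) = 72 \cdot 16 = 1152$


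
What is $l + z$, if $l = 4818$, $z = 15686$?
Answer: $20504$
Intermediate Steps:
$l + z = 4818 + 15686 = 20504$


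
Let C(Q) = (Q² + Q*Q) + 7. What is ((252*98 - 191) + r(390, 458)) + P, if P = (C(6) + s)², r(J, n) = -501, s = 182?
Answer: 92125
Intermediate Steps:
C(Q) = 7 + 2*Q² (C(Q) = (Q² + Q²) + 7 = 2*Q² + 7 = 7 + 2*Q²)
P = 68121 (P = ((7 + 2*6²) + 182)² = ((7 + 2*36) + 182)² = ((7 + 72) + 182)² = (79 + 182)² = 261² = 68121)
((252*98 - 191) + r(390, 458)) + P = ((252*98 - 191) - 501) + 68121 = ((24696 - 191) - 501) + 68121 = (24505 - 501) + 68121 = 24004 + 68121 = 92125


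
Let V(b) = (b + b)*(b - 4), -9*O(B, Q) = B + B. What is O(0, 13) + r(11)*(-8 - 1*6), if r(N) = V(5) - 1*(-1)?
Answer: -154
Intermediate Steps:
O(B, Q) = -2*B/9 (O(B, Q) = -(B + B)/9 = -2*B/9)
V(b) = 2*b*(-4 + b) (V(b) = (2*b)*(-4 + b) = 2*b*(-4 + b))
r(N) = 11 (r(N) = 2*5*(-4 + 5) - 1*(-1) = 2*5*1 + 1 = 10 + 1 = 11)
O(0, 13) + r(11)*(-8 - 1*6) = -2/9*0 + 11*(-8 - 1*6) = 0 + 11*(-8 - 6) = 0 + 11*(-14) = 0 - 154 = -154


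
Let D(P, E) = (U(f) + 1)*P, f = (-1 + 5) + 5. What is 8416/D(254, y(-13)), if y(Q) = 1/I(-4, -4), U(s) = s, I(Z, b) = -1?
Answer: 2104/635 ≈ 3.3134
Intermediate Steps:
f = 9 (f = 4 + 5 = 9)
y(Q) = -1 (y(Q) = 1/(-1) = -1)
D(P, E) = 10*P (D(P, E) = (9 + 1)*P = 10*P)
8416/D(254, y(-13)) = 8416/((10*254)) = 8416/2540 = 8416*(1/2540) = 2104/635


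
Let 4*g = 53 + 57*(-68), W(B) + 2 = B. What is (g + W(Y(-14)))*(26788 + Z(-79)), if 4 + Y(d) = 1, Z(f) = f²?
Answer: -126930447/4 ≈ -3.1733e+7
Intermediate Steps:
Y(d) = -3 (Y(d) = -4 + 1 = -3)
W(B) = -2 + B
g = -3823/4 (g = (53 + 57*(-68))/4 = (53 - 3876)/4 = (¼)*(-3823) = -3823/4 ≈ -955.75)
(g + W(Y(-14)))*(26788 + Z(-79)) = (-3823/4 + (-2 - 3))*(26788 + (-79)²) = (-3823/4 - 5)*(26788 + 6241) = -3843/4*33029 = -126930447/4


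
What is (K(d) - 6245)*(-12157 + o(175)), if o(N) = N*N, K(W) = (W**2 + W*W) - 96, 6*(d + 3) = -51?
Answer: -112220802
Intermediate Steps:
d = -23/2 (d = -3 + (1/6)*(-51) = -3 - 17/2 = -23/2 ≈ -11.500)
K(W) = -96 + 2*W**2 (K(W) = (W**2 + W**2) - 96 = 2*W**2 - 96 = -96 + 2*W**2)
o(N) = N**2
(K(d) - 6245)*(-12157 + o(175)) = ((-96 + 2*(-23/2)**2) - 6245)*(-12157 + 175**2) = ((-96 + 2*(529/4)) - 6245)*(-12157 + 30625) = ((-96 + 529/2) - 6245)*18468 = (337/2 - 6245)*18468 = -12153/2*18468 = -112220802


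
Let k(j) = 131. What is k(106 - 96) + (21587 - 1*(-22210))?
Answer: 43928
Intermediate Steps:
k(106 - 96) + (21587 - 1*(-22210)) = 131 + (21587 - 1*(-22210)) = 131 + (21587 + 22210) = 131 + 43797 = 43928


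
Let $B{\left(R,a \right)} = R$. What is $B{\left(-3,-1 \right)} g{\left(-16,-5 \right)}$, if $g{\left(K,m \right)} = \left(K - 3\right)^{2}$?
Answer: $-1083$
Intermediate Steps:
$g{\left(K,m \right)} = \left(-3 + K\right)^{2}$
$B{\left(-3,-1 \right)} g{\left(-16,-5 \right)} = - 3 \left(-3 - 16\right)^{2} = - 3 \left(-19\right)^{2} = \left(-3\right) 361 = -1083$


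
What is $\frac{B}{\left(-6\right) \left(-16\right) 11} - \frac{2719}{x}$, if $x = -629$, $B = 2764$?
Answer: $\frac{1152455}{166056} \approx 6.9402$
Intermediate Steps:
$\frac{B}{\left(-6\right) \left(-16\right) 11} - \frac{2719}{x} = \frac{2764}{\left(-6\right) \left(-16\right) 11} - \frac{2719}{-629} = \frac{2764}{96 \cdot 11} - - \frac{2719}{629} = \frac{2764}{1056} + \frac{2719}{629} = 2764 \cdot \frac{1}{1056} + \frac{2719}{629} = \frac{691}{264} + \frac{2719}{629} = \frac{1152455}{166056}$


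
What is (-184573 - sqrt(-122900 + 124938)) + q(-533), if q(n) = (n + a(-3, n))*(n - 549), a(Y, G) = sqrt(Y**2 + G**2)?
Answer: 392133 - sqrt(2038) - 1082*sqrt(284098) ≈ -1.8463e+5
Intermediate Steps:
a(Y, G) = sqrt(G**2 + Y**2)
q(n) = (-549 + n)*(n + sqrt(9 + n**2)) (q(n) = (n + sqrt(n**2 + (-3)**2))*(n - 549) = (n + sqrt(n**2 + 9))*(-549 + n) = (n + sqrt(9 + n**2))*(-549 + n) = (-549 + n)*(n + sqrt(9 + n**2)))
(-184573 - sqrt(-122900 + 124938)) + q(-533) = (-184573 - sqrt(-122900 + 124938)) + ((-533)**2 - 549*(-533) - 549*sqrt(9 + (-533)**2) - 533*sqrt(9 + (-533)**2)) = (-184573 - sqrt(2038)) + (284089 + 292617 - 549*sqrt(9 + 284089) - 533*sqrt(9 + 284089)) = (-184573 - sqrt(2038)) + (284089 + 292617 - 549*sqrt(284098) - 533*sqrt(284098)) = (-184573 - sqrt(2038)) + (576706 - 1082*sqrt(284098)) = 392133 - sqrt(2038) - 1082*sqrt(284098)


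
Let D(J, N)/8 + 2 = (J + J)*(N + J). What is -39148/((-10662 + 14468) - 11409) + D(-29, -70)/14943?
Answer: 934118324/113611629 ≈ 8.2220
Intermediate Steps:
D(J, N) = -16 + 16*J*(J + N) (D(J, N) = -16 + 8*((J + J)*(N + J)) = -16 + 8*((2*J)*(J + N)) = -16 + 8*(2*J*(J + N)) = -16 + 16*J*(J + N))
-39148/((-10662 + 14468) - 11409) + D(-29, -70)/14943 = -39148/((-10662 + 14468) - 11409) + (-16 + 16*(-29)² + 16*(-29)*(-70))/14943 = -39148/(3806 - 11409) + (-16 + 16*841 + 32480)*(1/14943) = -39148/(-7603) + (-16 + 13456 + 32480)*(1/14943) = -39148*(-1/7603) + 45920*(1/14943) = 39148/7603 + 45920/14943 = 934118324/113611629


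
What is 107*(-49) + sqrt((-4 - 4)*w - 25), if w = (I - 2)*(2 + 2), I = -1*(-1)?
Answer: -5243 + sqrt(7) ≈ -5240.4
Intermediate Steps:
I = 1
w = -4 (w = (1 - 2)*(2 + 2) = -1*4 = -4)
107*(-49) + sqrt((-4 - 4)*w - 25) = 107*(-49) + sqrt((-4 - 4)*(-4) - 25) = -5243 + sqrt(-8*(-4) - 25) = -5243 + sqrt(32 - 25) = -5243 + sqrt(7)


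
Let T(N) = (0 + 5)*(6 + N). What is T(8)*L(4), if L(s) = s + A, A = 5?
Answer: 630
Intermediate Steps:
L(s) = 5 + s (L(s) = s + 5 = 5 + s)
T(N) = 30 + 5*N (T(N) = 5*(6 + N) = 30 + 5*N)
T(8)*L(4) = (30 + 5*8)*(5 + 4) = (30 + 40)*9 = 70*9 = 630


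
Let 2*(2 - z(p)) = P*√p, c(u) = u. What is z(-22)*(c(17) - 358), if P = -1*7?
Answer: -682 - 2387*I*√22/2 ≈ -682.0 - 5598.0*I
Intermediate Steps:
P = -7
z(p) = 2 + 7*√p/2 (z(p) = 2 - (-7)*√p/2 = 2 + 7*√p/2)
z(-22)*(c(17) - 358) = (2 + 7*√(-22)/2)*(17 - 358) = (2 + 7*(I*√22)/2)*(-341) = (2 + 7*I*√22/2)*(-341) = -682 - 2387*I*√22/2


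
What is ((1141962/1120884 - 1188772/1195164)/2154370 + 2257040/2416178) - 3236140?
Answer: -94027161529598009222628615761/29055352571663453198964 ≈ -3.2361e+6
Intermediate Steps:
((1141962/1120884 - 1188772/1195164)/2154370 + 2257040/2416178) - 3236140 = ((1141962*(1/1120884) - 1188772*1/1195164)*(1/2154370) + 2257040*(1/2416178)) - 3236140 = ((190327/186814 - 297193/298791)*(1/2154370) + 1128520/1208089) - 3236140 = ((1348181555/55818341874)*(1/2154370) + 1128520/1208089) - 3236140 = (269636311/24050672236617876 + 1128520/1208089) - 3236140 = 27141664958212666743199/29055352571663453198964 - 3236140 = -94027161529598009222628615761/29055352571663453198964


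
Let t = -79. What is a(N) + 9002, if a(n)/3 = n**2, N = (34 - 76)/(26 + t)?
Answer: 25291910/2809 ≈ 9003.9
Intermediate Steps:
N = 42/53 (N = (34 - 76)/(26 - 79) = -42/(-53) = -42*(-1/53) = 42/53 ≈ 0.79245)
a(n) = 3*n**2
a(N) + 9002 = 3*(42/53)**2 + 9002 = 3*(1764/2809) + 9002 = 5292/2809 + 9002 = 25291910/2809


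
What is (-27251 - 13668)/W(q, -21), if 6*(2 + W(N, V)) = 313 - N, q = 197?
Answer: -122757/52 ≈ -2360.7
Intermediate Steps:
W(N, V) = 301/6 - N/6 (W(N, V) = -2 + (313 - N)/6 = -2 + (313/6 - N/6) = 301/6 - N/6)
(-27251 - 13668)/W(q, -21) = (-27251 - 13668)/(301/6 - ⅙*197) = -40919/(301/6 - 197/6) = -40919/52/3 = -40919*3/52 = -122757/52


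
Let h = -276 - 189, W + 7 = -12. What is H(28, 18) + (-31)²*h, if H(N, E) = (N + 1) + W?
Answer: -446855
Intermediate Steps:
W = -19 (W = -7 - 12 = -19)
h = -465
H(N, E) = -18 + N (H(N, E) = (N + 1) - 19 = (1 + N) - 19 = -18 + N)
H(28, 18) + (-31)²*h = (-18 + 28) + (-31)²*(-465) = 10 + 961*(-465) = 10 - 446865 = -446855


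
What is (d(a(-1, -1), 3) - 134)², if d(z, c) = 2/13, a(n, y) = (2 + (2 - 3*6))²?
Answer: 3027600/169 ≈ 17915.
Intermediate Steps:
a(n, y) = 196 (a(n, y) = (2 + (2 - 18))² = (2 - 16)² = (-14)² = 196)
d(z, c) = 2/13 (d(z, c) = 2*(1/13) = 2/13)
(d(a(-1, -1), 3) - 134)² = (2/13 - 134)² = (-1740/13)² = 3027600/169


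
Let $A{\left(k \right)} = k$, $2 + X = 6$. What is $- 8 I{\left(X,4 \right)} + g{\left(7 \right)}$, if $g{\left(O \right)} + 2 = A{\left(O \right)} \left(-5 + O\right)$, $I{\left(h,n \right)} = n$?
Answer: $-20$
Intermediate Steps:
$X = 4$ ($X = -2 + 6 = 4$)
$g{\left(O \right)} = -2 + O \left(-5 + O\right)$
$- 8 I{\left(X,4 \right)} + g{\left(7 \right)} = \left(-8\right) 4 - \left(37 - 49\right) = -32 - -12 = -32 + 12 = -20$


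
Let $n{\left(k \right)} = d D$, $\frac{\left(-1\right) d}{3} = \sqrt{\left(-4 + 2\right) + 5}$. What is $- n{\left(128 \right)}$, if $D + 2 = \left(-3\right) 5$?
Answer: $- 51 \sqrt{3} \approx -88.335$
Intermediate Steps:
$D = -17$ ($D = -2 - 15 = -17$)
$d = - 3 \sqrt{3}$ ($d = - 3 \sqrt{\left(-4 + 2\right) + 5} = - 3 \sqrt{-2 + 5} = - 3 \sqrt{3} \approx -5.1962$)
$n{\left(k \right)} = 51 \sqrt{3}$ ($n{\left(k \right)} = - 3 \sqrt{3} \left(-17\right) = 51 \sqrt{3}$)
$- n{\left(128 \right)} = - 51 \sqrt{3}$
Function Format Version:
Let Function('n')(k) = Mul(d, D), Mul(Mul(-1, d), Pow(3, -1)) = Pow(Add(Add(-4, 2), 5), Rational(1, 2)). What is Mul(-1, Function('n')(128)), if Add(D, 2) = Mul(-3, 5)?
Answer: Mul(-51, Pow(3, Rational(1, 2))) ≈ -88.335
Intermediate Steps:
D = -17 (D = Add(-2, Mul(-3, 5)) = Add(-2, -15) = -17)
d = Mul(-3, Pow(3, Rational(1, 2))) (d = Mul(-3, Pow(Add(Add(-4, 2), 5), Rational(1, 2))) = Mul(-3, Pow(Add(-2, 5), Rational(1, 2))) = Mul(-3, Pow(3, Rational(1, 2))) ≈ -5.1962)
Function('n')(k) = Mul(51, Pow(3, Rational(1, 2))) (Function('n')(k) = Mul(Mul(-3, Pow(3, Rational(1, 2))), -17) = Mul(51, Pow(3, Rational(1, 2))))
Mul(-1, Function('n')(128)) = Mul(-1, Mul(51, Pow(3, Rational(1, 2)))) = Mul(-51, Pow(3, Rational(1, 2)))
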